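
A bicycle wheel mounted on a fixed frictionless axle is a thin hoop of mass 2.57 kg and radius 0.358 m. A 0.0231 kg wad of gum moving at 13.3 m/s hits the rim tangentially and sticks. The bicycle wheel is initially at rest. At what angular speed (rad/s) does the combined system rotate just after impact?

The axle reaction passes through the axle and exerts no torque about it; angular momentum about the axle is conserved through the impact.
I_p = (2.57)(0.358)² = 0.3294 kg·m². Taking the sense of the wad of gum's angular momentum as positive, L_{wad} = m v R = (0.0231)(13.3)(0.358) = 0.1100 kg·m²/s.
L_i = 0 + 0.1100 = 0.1100 kg·m²/s.
After sticking, I_f = I_p + m R² = 0.3294 + (0.0231)(0.358)² = 0.3323 kg·m².
ω_f = L_i / I_f = 0.1100 / 0.3323 = 0.3309 rad/s.

|ω_f| ≈ 0.331 rad/s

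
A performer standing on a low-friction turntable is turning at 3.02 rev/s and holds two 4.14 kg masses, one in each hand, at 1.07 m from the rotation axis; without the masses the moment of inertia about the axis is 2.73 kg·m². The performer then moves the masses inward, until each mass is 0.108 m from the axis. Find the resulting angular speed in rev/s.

ω₂ ≈ 13.0 rev/s

Angular momentum about the spin axis is conserved since the torque about it is zero.
I₁ = 2.73 + 2(4.14)(1.07)² = 12.21 kg·m²; I₂ = 2.73 + 2(4.14)(0.108)² = 2.827 kg·m².
ω₂ = I₁ω₁ / I₂ = (12.21)(3.02 rev/s) / (2.827) = 13.05 rev/s.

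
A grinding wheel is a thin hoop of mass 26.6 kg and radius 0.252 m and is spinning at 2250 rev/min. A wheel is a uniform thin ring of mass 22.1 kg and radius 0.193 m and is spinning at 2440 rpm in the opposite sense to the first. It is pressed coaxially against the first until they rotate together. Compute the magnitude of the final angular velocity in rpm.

The coupling torques are internal; angular momentum about the shared axis is conserved.
Moments of inertia: I_A = (26.6)(0.252)² = 1.689 kg·m²; I_B = (22.1)(0.193)² = 0.8232 kg·m².
Taking A's sense as positive: L = (1.689)(2250) − (0.8232)(2440) = 1792 kg·m²·rpm.
Combined I = 1.689 + 0.8232 = 2.512 kg·m².
ω_f = L / I = 1792 / 2.512 = 713.3 rpm.

|ω_f| ≈ 713 rpm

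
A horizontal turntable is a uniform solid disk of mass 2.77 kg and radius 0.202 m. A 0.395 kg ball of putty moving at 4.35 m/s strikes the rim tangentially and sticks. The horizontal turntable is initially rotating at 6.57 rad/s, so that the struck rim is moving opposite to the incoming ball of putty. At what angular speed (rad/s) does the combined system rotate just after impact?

|ω_f| ≈ 0.333 rad/s

About the axle the impulsive forces during the collision are internal, so angular momentum about that axis is conserved.
I_p = ½(2.77)(0.202)² = 0.05651 kg·m². Taking the sense of the ball of putty's angular momentum as positive, L_{ball} = m v R = (0.395)(4.35)(0.202) = 0.3471 kg·m²/s.
L_i = −I_p ω_p + m v R = −(0.05651)(6.57) + 0.3471 = -0.02421 kg·m²/s.
After sticking, I_f = I_p + m R² = 0.05651 + (0.395)(0.202)² = 0.07263 kg·m².
ω_f = L_i / I_f = -0.02421 / 0.07263 = -0.3333 rad/s.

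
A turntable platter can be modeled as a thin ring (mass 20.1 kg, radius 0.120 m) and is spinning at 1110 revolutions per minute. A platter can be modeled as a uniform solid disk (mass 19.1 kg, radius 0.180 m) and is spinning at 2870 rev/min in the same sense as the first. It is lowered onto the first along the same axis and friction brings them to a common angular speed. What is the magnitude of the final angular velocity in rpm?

No external torque acts about the common axis, so total angular momentum is conserved.
Moments of inertia: I_A = (20.1)(0.120)² = 0.2894 kg·m²; I_B = ½(19.1)(0.180)² = 0.3094 kg·m².
Taking A's sense as positive: L = (0.2894)(1110) + (0.3094)(2870) = 1209 kg·m²·rpm.
Combined I = 0.2894 + 0.3094 = 0.5989 kg·m².
ω_f = L / I = 1209 / 0.5989 = 2019 rpm.

|ω_f| ≈ 2020 rpm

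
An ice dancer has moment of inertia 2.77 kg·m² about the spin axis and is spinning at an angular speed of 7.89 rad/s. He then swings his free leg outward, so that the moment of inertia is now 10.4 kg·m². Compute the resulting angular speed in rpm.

With no external torque about the axis, L is conserved: I₁ω₁ = I₂ω₂.
ω₂ = I₁ω₁ / I₂ = (2.770)(7.89 rad/s) / (10.40) = 2.101 rad/s = 20.07 rpm.

ω₂ ≈ 20.1 rpm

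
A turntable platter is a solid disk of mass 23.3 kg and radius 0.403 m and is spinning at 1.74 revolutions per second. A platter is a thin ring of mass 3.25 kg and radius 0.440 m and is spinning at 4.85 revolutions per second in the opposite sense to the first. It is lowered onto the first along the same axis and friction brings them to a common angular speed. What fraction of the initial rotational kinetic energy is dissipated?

fraction ≈ 0.999

No external torque acts about the common axis, so total angular momentum is conserved.
Moments of inertia: I_A = ½(23.3)(0.403)² = 1.892 kg·m²; I_B = (3.25)(0.440)² = 0.6292 kg·m².
Taking A's sense as positive: L = (1.892)(1.74) − (0.6292)(4.85) = 0.2406 kg·m²·rev/s.
Combined I = 1.892 + 0.6292 = 2.521 kg·m².
ω_f = L / I = 0.2406 / 2.521 = 0.09542 rev/s.
KE_i = ½ΣIω² = 405.2 J; KE_f = ½(2.521)(0.5995)² = 0.4531 J.
Fraction dissipated = (KE_i − KE_f)/KE_i = 0.9989.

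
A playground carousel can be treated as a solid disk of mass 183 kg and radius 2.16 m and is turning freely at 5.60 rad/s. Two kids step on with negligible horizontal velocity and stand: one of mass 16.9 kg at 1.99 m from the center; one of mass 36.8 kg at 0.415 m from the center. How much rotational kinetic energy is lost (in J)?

No external torque acts about the center; L_before = L_after.
I_p = ½(183)(2.16)² = 426.9 kg·m².
Added inertia Σmr² = (16.9)(1.99)² + (36.8)(0.415)² = 73.26 kg·m²; I_f = 426.9 + 73.26 = 500.2 kg·m².
ω_f = I_p ω_i / I_f = (426.9)(5.60) / 500.2 = 4.780 rad/s.
KE_i = ½(426.9)(5.600 rad/s)² = 6694 J; KE_f = ½(500.2)(4.780)² = 5713 J.

energy lost ≈ 981 J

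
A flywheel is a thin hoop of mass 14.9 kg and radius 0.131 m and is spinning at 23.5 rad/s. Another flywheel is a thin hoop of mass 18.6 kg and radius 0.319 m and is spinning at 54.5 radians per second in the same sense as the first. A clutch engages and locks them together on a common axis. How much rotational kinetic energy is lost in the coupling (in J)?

The coupling torques are internal; angular momentum about the shared axis is conserved.
Moments of inertia: I_A = (14.9)(0.131)² = 0.2557 kg·m²; I_B = (18.6)(0.319)² = 1.893 kg·m².
Taking A's sense as positive: L = (0.2557)(23.5) + (1.893)(54.5) = 109.2 kg·m²·rad/s.
Combined I = 0.2557 + 1.893 = 2.148 kg·m².
ω_f = L / I = 109.2 / 2.148 = 50.81 rad/s.
KE_i = ½ΣIω² = 2882 J; KE_f = ½(2.148)(50.81)² = 2773 J.

ΔKE lost ≈ 108 J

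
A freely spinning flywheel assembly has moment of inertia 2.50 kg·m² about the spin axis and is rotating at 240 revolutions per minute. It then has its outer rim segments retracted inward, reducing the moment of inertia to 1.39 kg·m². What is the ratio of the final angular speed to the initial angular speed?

ω₂/ω₁ ≈ 1.80

Angular momentum about the spin axis is conserved since the torque about it is zero.
ω₂/ω₁ = I₁/I₂ = 2.500 / 1.390 = 1.799.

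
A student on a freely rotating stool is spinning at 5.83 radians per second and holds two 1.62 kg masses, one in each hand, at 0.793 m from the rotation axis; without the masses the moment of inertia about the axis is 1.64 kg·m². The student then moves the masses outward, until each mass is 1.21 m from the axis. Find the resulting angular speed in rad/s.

No external torque acts about the spin axis, so angular momentum is conserved.
I₁ = 1.64 + 2(1.62)(0.793)² = 3.677 kg·m²; I₂ = 1.64 + 2(1.62)(1.21)² = 6.384 kg·m².
ω₂ = I₁ω₁ / I₂ = (3.677)(5.83 rad/s) / (6.384) = 3.359 rad/s.

ω₂ ≈ 3.36 rad/s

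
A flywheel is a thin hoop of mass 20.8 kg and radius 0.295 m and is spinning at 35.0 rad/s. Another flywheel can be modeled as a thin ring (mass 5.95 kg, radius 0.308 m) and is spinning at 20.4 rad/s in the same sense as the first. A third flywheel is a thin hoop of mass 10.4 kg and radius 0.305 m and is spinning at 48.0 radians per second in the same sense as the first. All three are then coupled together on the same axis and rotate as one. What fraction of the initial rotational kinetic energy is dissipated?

fraction ≈ 0.0594

The coupling torques are internal; angular momentum about the shared axis is conserved.
Moments of inertia: I_A = (20.8)(0.295)² = 1.810 kg·m²; I_B = (5.95)(0.308)² = 0.5644 kg·m²; I_C = (10.4)(0.305)² = 0.9675 kg·m².
Taking A's sense as positive: L = (1.810)(35.0) + (0.5644)(20.4) + (0.9675)(48.0) = 121.3 kg·m²·rad/s.
Combined I = 1.810 + 0.5644 + 0.9675 = 3.342 kg·m².
ω_f = L / I = 121.3 / 3.342 = 36.30 rad/s.
KE_i = ½ΣIω² = 2341 J; KE_f = ½(3.342)(36.30)² = 2202 J.
Fraction dissipated = (KE_i − KE_f)/KE_i = 0.05943.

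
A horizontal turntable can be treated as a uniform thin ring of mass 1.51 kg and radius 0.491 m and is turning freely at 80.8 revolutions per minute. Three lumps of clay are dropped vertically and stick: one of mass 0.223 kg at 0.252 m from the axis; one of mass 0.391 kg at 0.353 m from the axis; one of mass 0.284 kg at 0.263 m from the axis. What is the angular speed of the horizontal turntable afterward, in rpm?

ω_f ≈ 65.9 rpm

The added mass arrives with no angular momentum about the axis, and any external torque about the axis is negligible, so the system's angular momentum is conserved.
I_p = (1.51)(0.491)² = 0.3640 kg·m².
Added inertia Σmr² = (0.223)(0.252)² + (0.391)(0.353)² + (0.284)(0.263)² = 0.08253 kg·m²; I_f = 0.3640 + 0.08253 = 0.4466 kg·m².
ω_f = I_p ω_i / I_f = (0.3640)(80.8) / 0.4466 = 65.87 rpm.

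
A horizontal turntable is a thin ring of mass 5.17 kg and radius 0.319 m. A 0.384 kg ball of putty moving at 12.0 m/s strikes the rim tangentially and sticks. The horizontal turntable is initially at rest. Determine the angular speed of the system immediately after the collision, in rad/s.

About the axle the impulsive forces during the collision are internal, so angular momentum about that axis is conserved.
I_p = (5.17)(0.319)² = 0.5261 kg·m². Taking the sense of the ball of putty's angular momentum as positive, L_{ball} = m v R = (0.384)(12.0)(0.319) = 1.470 kg·m²/s.
L_i = 0 + 1.470 = 1.470 kg·m²/s.
After sticking, I_f = I_p + m R² = 0.5261 + (0.384)(0.319)² = 0.5652 kg·m².
ω_f = L_i / I_f = 1.470 / 0.5652 = 2.601 rad/s.

|ω_f| ≈ 2.60 rad/s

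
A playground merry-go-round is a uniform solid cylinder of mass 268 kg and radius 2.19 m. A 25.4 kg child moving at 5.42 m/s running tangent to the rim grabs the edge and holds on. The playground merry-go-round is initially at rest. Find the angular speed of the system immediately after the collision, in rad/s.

|ω_f| ≈ 0.394 rad/s

The axle reaction passes through the axle and exerts no torque about it; angular momentum about the axle is conserved through the impact.
I_p = ½(268)(2.19)² = 642.7 kg·m². Taking the sense of the child's angular momentum as positive, L_{child} = m v R = (25.4)(5.42)(2.19) = 301.5 kg·m²/s.
L_i = 0 + 301.5 = 301.5 kg·m²/s.
After sticking, I_f = I_p + m R² = 642.7 + (25.4)(2.19)² = 764.5 kg·m².
ω_f = L_i / I_f = 301.5 / 764.5 = 0.3944 rad/s.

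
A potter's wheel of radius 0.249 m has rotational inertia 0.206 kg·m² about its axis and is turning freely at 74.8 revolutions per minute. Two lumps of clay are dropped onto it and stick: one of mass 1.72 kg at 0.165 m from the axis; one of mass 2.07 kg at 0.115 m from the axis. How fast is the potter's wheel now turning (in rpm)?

ω_f ≈ 55.0 rpm

The added mass arrives with no angular momentum about the axis, and any external torque about the axis is negligible, so the system's angular momentum is conserved.
Added inertia Σmr² = (1.72)(0.165)² + (2.07)(0.115)² = 0.07420 kg·m²; I_f = 0.2060 + 0.07420 = 0.2802 kg·m².
ω_f = I_p ω_i / I_f = (0.2060)(74.8) / 0.2802 = 54.99 rpm.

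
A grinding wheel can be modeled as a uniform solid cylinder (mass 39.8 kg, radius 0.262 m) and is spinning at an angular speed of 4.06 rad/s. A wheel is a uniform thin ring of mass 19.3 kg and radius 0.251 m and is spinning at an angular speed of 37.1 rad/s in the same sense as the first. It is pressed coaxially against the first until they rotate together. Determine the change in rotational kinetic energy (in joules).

The coupling torques are internal; angular momentum about the shared axis is conserved.
Moments of inertia: I_A = ½(39.8)(0.262)² = 1.366 kg·m²; I_B = (19.3)(0.251)² = 1.216 kg·m².
Taking A's sense as positive: L = (1.366)(4.06) + (1.216)(37.1) = 50.66 kg·m²·rad/s.
Combined I = 1.366 + 1.216 = 2.582 kg·m².
ω_f = L / I = 50.66 / 2.582 = 19.62 rad/s.
KE_i = ½ΣIω² = 848.1 J; KE_f = ½(2.582)(19.62)² = 496.9 J.

ΔKE ≈ -351 J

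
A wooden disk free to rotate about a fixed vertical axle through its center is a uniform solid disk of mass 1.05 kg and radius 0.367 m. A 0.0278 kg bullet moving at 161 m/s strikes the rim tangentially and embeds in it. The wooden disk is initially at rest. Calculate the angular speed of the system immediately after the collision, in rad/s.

|ω_f| ≈ 22.1 rad/s

About the axle the impulsive forces during the collision are internal, so angular momentum about that axis is conserved.
I_p = ½(1.05)(0.367)² = 0.07071 kg·m². Taking the sense of the bullet's angular momentum as positive, L_{bullet} = m v R = (0.0278)(161)(0.367) = 1.643 kg·m²/s.
L_i = 0 + 1.643 = 1.643 kg·m²/s.
After sticking, I_f = I_p + m R² = 0.07071 + (0.0278)(0.367)² = 0.07446 kg·m².
ω_f = L_i / I_f = 1.643 / 0.07446 = 22.06 rad/s.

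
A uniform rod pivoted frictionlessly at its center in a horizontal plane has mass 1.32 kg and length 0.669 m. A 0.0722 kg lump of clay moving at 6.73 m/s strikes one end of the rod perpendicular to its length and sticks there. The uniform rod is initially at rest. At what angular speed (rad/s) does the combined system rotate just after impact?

|ω_f| ≈ 2.84 rad/s

About the pivot the impulsive forces during the collision are internal, so angular momentum about that axis is conserved.
I_p = (1/12)(1.32)(0.669)² = 0.04923 kg·m². Taking the sense of the lump of clay's angular momentum as positive, L_{lump} = m v R = (0.0722)(6.73)(0.669/2) = 0.1625 kg·m²/s.
L_i = 0 + 0.1625 = 0.1625 kg·m²/s.
After sticking, I_f = I_p + m R² = 0.04923 + (0.0722)(0.669/2)² = 0.05731 kg·m².
ω_f = L_i / I_f = 0.1625 / 0.05731 = 2.836 rad/s.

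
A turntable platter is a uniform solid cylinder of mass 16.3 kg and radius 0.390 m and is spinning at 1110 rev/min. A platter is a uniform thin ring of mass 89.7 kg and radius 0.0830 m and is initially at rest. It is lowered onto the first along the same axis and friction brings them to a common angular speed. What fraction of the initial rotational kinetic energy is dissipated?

No external torque acts about the common axis, so total angular momentum is conserved.
Moments of inertia: I_A = ½(16.3)(0.390)² = 1.240 kg·m²; I_B = (89.7)(0.0830)² = 0.6179 kg·m².
Taking A's sense as positive: L = (1.240)(1110) = 1376 kg·m²·rpm.
Combined I = 1.240 + 0.6179 = 1.858 kg·m².
ω_f = L / I = 1376 / 1.858 = 740.7 rpm.
KE_i = ½ΣIω² = 8375 J; KE_f = ½(1.858)(77.57)² = 5589 J.
Fraction dissipated = (KE_i − KE_f)/KE_i = 0.3327.

fraction ≈ 0.333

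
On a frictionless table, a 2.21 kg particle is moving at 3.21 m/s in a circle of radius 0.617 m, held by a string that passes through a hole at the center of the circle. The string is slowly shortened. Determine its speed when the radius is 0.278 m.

The only horizontal force on the mass is along the cord (radial), so it exerts no torque about the hole and angular momentum m v r is conserved.
v₂ = v₁ r₁ / r₂ = (3.21)(0.617) / (0.278) = 7.124 m/s.

v₂ ≈ 7.12 m/s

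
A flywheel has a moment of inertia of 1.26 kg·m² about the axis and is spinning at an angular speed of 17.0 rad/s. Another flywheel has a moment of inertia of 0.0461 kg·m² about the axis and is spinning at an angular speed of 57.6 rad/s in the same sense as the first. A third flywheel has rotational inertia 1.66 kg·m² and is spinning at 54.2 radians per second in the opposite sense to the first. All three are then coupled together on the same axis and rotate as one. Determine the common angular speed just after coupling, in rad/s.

|ω_f| ≈ 22.2 rad/s

The coupling torques are internal; angular momentum about the shared axis is conserved.
Taking A's sense as positive: L = (1.260)(17.0) + (0.04610)(57.6) − (1.660)(54.2) = -65.90 kg·m²·rad/s.
Combined I = 1.260 + 0.04610 + 1.660 = 2.966 kg·m².
ω_f = L / I = -65.90 / 2.966 = -22.22 rad/s.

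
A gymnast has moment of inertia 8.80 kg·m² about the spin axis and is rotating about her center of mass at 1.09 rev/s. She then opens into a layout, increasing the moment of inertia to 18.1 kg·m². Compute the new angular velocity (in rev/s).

With no external torque about the axis, L is conserved: I₁ω₁ = I₂ω₂.
ω₂ = I₁ω₁ / I₂ = (8.800)(1.09 rev/s) / (18.10) = 0.5299 rev/s.

ω₂ ≈ 0.530 rev/s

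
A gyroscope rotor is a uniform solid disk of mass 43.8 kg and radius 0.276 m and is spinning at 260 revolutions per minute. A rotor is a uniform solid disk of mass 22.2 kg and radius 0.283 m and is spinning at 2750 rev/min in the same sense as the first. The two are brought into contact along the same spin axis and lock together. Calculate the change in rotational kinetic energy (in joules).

ΔKE ≈ -19700 J

No external torque acts about the common axis, so total angular momentum is conserved.
Moments of inertia: I_A = ½(43.8)(0.276)² = 1.668 kg·m²; I_B = ½(22.2)(0.283)² = 0.8890 kg·m².
Taking A's sense as positive: L = (1.668)(260) + (0.8890)(2750) = 2878 kg·m²·rpm.
Combined I = 1.668 + 0.8890 = 2.557 kg·m².
ω_f = L / I = 2878 / 2.557 = 1126 rpm.
KE_i = ½ΣIω² = 37480 J; KE_f = ½(2.557)(117.9)² = 17770 J.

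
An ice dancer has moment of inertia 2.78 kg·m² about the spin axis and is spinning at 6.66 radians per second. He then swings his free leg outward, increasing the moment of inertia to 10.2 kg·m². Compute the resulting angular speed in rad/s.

Angular momentum about the spin axis is conserved since the torque about it is zero.
ω₂ = I₁ω₁ / I₂ = (2.780)(6.66 rad/s) / (10.20) = 1.815 rad/s.

ω₂ ≈ 1.82 rad/s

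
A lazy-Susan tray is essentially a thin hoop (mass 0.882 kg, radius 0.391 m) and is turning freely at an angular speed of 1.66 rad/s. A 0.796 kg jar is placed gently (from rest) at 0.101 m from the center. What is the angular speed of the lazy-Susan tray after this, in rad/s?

No external torque acts about the center; L_before = L_after.
I_p = (0.882)(0.391)² = 0.1348 kg·m².
Added inertia Σmr² = (0.796)(0.101)² = 0.008120 kg·m²; I_f = 0.1348 + 0.008120 = 0.1430 kg·m².
ω_f = I_p ω_i / I_f = (0.1348)(1.66) / 0.1430 = 1.566 rad/s.

ω_f ≈ 1.57 rad/s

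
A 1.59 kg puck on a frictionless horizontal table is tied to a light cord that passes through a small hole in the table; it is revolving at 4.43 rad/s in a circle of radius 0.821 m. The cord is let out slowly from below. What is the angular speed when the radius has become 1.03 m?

The constraining force is radial, so m r² ω about the center is conserved.
ω₂ = ω₁ (r₁/r₂)² = (4.43)(0.821/1.03)² = 2.815 rad/s.

ω₂ ≈ 2.81 rad/s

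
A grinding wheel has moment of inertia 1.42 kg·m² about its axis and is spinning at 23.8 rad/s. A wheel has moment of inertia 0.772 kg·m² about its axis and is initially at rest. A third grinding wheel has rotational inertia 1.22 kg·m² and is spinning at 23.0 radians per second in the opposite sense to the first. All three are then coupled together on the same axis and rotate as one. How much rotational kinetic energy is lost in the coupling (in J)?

No external torque acts about the common axis, so total angular momentum is conserved.
Taking A's sense as positive: L = (1.420)(23.8) − (1.220)(23.0) = 5.736 kg·m²·rad/s.
Combined I = 1.420 + 0.7720 + 1.220 = 3.412 kg·m².
ω_f = L / I = 5.736 / 3.412 = 1.681 rad/s.
KE_i = ½ΣIω² = 724.9 J; KE_f = ½(3.412)(1.681)² = 4.821 J.

ΔKE lost ≈ 720 J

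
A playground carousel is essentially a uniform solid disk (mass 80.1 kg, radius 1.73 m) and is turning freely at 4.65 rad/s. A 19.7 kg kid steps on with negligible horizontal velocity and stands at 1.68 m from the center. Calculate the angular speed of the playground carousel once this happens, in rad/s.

ω_f ≈ 3.18 rad/s

No external torque acts about the center; L_before = L_after.
I_p = ½(80.1)(1.73)² = 119.9 kg·m².
Added inertia Σmr² = (19.7)(1.68)² = 55.60 kg·m²; I_f = 119.9 + 55.60 = 175.5 kg·m².
ω_f = I_p ω_i / I_f = (119.9)(4.65) / 175.5 = 3.177 rad/s.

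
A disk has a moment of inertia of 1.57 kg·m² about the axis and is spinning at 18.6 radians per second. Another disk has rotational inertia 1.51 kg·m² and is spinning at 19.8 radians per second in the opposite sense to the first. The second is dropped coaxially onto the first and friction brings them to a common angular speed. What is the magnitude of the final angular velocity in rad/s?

No external torque acts about the common axis, so total angular momentum is conserved.
Taking A's sense as positive: L = (1.570)(18.6) − (1.510)(19.8) = -0.6960 kg·m²·rad/s.
Combined I = 1.570 + 1.510 = 3.080 kg·m².
ω_f = L / I = -0.6960 / 3.080 = -0.2260 rad/s.

|ω_f| ≈ 0.226 rad/s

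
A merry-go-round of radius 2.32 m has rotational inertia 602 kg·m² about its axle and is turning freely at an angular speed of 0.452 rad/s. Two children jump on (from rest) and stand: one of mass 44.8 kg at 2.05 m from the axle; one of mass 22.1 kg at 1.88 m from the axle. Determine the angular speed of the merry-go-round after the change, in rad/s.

The added mass arrives with no angular momentum about the axle, and any external torque about the axle is negligible, so the system's angular momentum is conserved.
Added inertia Σmr² = (44.8)(2.05)² + (22.1)(1.88)² = 266.4 kg·m²; I_f = 602.0 + 266.4 = 868.4 kg·m².
ω_f = I_p ω_i / I_f = (602.0)(0.452) / 868.4 = 0.3133 rad/s.

ω_f ≈ 0.313 rad/s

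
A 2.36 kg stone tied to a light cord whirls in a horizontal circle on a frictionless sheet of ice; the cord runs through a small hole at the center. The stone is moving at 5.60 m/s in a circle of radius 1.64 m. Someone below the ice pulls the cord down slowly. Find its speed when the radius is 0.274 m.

v₂ ≈ 33.5 m/s

The only horizontal force on the mass is along the cord (radial), so it exerts no torque about the hole and angular momentum m v r is conserved.
v₂ = v₁ r₁ / r₂ = (5.60)(1.64) / (0.274) = 33.52 m/s.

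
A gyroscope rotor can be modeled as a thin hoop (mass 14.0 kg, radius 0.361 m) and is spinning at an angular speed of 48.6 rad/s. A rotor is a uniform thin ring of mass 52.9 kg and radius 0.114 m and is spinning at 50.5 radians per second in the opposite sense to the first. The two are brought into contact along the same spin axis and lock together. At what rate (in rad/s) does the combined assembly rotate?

|ω_f| ≈ 21.5 rad/s

The coupling torques are internal; angular momentum about the shared axis is conserved.
Moments of inertia: I_A = (14.0)(0.361)² = 1.824 kg·m²; I_B = (52.9)(0.114)² = 0.6875 kg·m².
Taking A's sense as positive: L = (1.824)(48.6) − (0.6875)(50.5) = 53.95 kg·m²·rad/s.
Combined I = 1.824 + 0.6875 = 2.512 kg·m².
ω_f = L / I = 53.95 / 2.512 = 21.48 rad/s.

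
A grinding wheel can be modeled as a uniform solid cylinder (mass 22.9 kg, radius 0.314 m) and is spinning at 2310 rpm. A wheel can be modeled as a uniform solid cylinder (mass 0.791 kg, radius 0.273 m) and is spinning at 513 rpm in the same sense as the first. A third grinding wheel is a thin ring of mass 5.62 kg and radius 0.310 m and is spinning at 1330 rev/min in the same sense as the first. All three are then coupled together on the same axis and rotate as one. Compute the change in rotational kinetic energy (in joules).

ΔKE ≈ -2270 J

The coupling torques are internal; angular momentum about the shared axis is conserved.
Moments of inertia: I_A = ½(22.9)(0.314)² = 1.129 kg·m²; I_B = ½(0.791)(0.273)² = 0.02948 kg·m²; I_C = (5.62)(0.310)² = 0.5401 kg·m².
Taking A's sense as positive: L = (1.129)(2310) + (0.02948)(513) + (0.5401)(1330) = 3341 kg·m²·rpm.
Combined I = 1.129 + 0.02948 + 0.5401 = 1.698 kg·m².
ω_f = L / I = 3341 / 1.698 = 1967 rpm.
KE_i = ½ΣIω² = 38310 J; KE_f = ½(1.698)(206.0)² = 36040 J.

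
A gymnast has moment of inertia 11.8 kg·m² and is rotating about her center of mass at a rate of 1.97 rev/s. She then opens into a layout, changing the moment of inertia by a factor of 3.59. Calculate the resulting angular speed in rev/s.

Angular momentum about the spin axis is conserved since the torque about it is zero.
I₂ = 3.59 × 11.8 = 42.36 kg·m².
ω₂ = I₁ω₁ / I₂ = (11.80)(1.97 rev/s) / (42.36) = 0.5487 rev/s.

ω₂ ≈ 0.549 rev/s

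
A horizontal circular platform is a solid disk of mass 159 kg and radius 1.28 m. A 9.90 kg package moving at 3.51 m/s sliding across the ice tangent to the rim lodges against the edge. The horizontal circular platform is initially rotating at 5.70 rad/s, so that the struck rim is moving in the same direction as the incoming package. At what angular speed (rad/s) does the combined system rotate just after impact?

About the central axle the impulsive forces during the collision are internal, so angular momentum about that axis is conserved.
I_p = ½(159)(1.28)² = 130.3 kg·m². Taking the sense of the package's angular momentum as positive, L_{package} = m v R = (9.90)(3.51)(1.28) = 44.48 kg·m²/s.
L_i = +I_p ω_p + m v R = +(130.3)(5.70) + 44.48 = 786.9 kg·m²/s.
After sticking, I_f = I_p + m R² = 130.3 + (9.90)(1.28)² = 146.5 kg·m².
ω_f = L_i / I_f = 786.9 / 146.5 = 5.372 rad/s.

|ω_f| ≈ 5.37 rad/s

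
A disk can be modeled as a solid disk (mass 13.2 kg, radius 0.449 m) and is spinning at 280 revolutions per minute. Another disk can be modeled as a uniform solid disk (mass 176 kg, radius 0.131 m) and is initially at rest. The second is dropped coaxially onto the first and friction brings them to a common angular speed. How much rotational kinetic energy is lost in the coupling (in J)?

The coupling torques are internal; angular momentum about the shared axis is conserved.
Moments of inertia: I_A = ½(13.2)(0.449)² = 1.331 kg·m²; I_B = ½(176)(0.131)² = 1.510 kg·m².
Taking A's sense as positive: L = (1.331)(280) = 372.6 kg·m²·rpm.
Combined I = 1.331 + 1.510 = 2.841 kg·m².
ω_f = L / I = 372.6 / 2.841 = 131.1 rpm.
KE_i = ½ΣIω² = 572.0 J; KE_f = ½(2.841)(13.73)² = 267.9 J.

ΔKE lost ≈ 304 J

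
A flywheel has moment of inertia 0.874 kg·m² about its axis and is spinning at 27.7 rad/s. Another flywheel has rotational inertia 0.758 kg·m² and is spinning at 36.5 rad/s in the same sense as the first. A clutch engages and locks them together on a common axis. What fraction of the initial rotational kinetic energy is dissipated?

fraction ≈ 0.0187

The coupling torques are internal; angular momentum about the shared axis is conserved.
Taking A's sense as positive: L = (0.8740)(27.7) + (0.7580)(36.5) = 51.88 kg·m²·rad/s.
Combined I = 0.8740 + 0.7580 = 1.632 kg·m².
ω_f = L / I = 51.88 / 1.632 = 31.79 rad/s.
KE_i = ½ΣIω² = 840.2 J; KE_f = ½(1.632)(31.79)² = 824.5 J.
Fraction dissipated = (KE_i − KE_f)/KE_i = 0.01871.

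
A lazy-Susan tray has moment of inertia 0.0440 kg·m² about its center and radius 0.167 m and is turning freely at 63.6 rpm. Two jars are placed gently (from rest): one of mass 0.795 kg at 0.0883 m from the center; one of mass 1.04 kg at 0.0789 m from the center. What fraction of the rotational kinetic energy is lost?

fraction ≈ 0.224

No external torque acts about the center; L_before = L_after.
Added inertia Σmr² = (0.795)(0.0883)² + (1.04)(0.0789)² = 0.01267 kg·m²; I_f = 0.04400 + 0.01267 = 0.05667 kg·m².
ω_f = I_p ω_i / I_f = (0.04400)(63.6) / 0.05667 = 49.38 rpm.
KE_i = ½(0.04400)(6.660 rad/s)² = 0.9759 J; KE_f = ½(0.05667)(5.171)² = 0.7577 J.
Fraction lost = 0.2236.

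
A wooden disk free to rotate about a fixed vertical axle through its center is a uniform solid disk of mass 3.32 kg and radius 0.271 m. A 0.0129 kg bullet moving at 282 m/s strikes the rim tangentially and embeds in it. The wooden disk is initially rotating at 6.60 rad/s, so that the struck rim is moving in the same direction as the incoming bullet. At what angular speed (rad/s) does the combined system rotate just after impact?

The axle reaction passes through the axle and exerts no torque about it; angular momentum about the axle is conserved through the impact.
I_p = ½(3.32)(0.271)² = 0.1219 kg·m². Taking the sense of the bullet's angular momentum as positive, L_{bullet} = m v R = (0.0129)(282)(0.271) = 0.9858 kg·m²/s.
L_i = +I_p ω_p + m v R = +(0.1219)(6.60) + 0.9858 = 1.790 kg·m²/s.
After sticking, I_f = I_p + m R² = 0.1219 + (0.0129)(0.271)² = 0.1229 kg·m².
ω_f = L_i / I_f = 1.790 / 0.1229 = 14.57 rad/s.

|ω_f| ≈ 14.6 rad/s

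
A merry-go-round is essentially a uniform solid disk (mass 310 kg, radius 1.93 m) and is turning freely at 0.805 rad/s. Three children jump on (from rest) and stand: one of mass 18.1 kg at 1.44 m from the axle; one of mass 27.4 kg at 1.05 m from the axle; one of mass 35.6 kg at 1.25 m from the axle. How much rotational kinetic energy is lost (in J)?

No external torque acts about the axle; L_before = L_after.
I_p = ½(310)(1.93)² = 577.4 kg·m².
Added inertia Σmr² = (18.1)(1.44)² + (27.4)(1.05)² + (35.6)(1.25)² = 123.4 kg·m²; I_f = 577.4 + 123.4 = 700.7 kg·m².
ω_f = I_p ω_i / I_f = (577.4)(0.805) / 700.7 = 0.6633 rad/s.
KE_i = ½(577.4)(0.8050 rad/s)² = 187.1 J; KE_f = ½(700.7)(0.6633)² = 154.1 J.

energy lost ≈ 32.9 J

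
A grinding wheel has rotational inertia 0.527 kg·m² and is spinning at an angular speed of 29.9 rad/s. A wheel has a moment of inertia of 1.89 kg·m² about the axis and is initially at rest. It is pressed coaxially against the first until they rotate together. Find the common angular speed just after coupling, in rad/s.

|ω_f| ≈ 6.52 rad/s

The coupling torques are internal; angular momentum about the shared axis is conserved.
Taking A's sense as positive: L = (0.5270)(29.9) = 15.76 kg·m²·rad/s.
Combined I = 0.5270 + 1.890 = 2.417 kg·m².
ω_f = L / I = 15.76 / 2.417 = 6.519 rad/s.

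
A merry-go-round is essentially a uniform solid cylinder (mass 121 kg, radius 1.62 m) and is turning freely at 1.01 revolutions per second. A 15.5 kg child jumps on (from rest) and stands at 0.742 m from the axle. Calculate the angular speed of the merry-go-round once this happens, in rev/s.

No external torque acts about the axle; L_before = L_after.
I_p = ½(121)(1.62)² = 158.8 kg·m².
Added inertia Σmr² = (15.5)(0.742)² = 8.534 kg·m²; I_f = 158.8 + 8.534 = 167.3 kg·m².
ω_f = I_p ω_i / I_f = (158.8)(1.01) / 167.3 = 0.9585 rev/s.

ω_f ≈ 0.958 rev/s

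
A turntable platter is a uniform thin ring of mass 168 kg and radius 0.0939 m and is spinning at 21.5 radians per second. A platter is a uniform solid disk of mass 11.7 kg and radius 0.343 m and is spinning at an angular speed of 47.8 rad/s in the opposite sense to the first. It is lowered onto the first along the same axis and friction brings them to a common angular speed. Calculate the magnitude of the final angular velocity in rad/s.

|ω_f| ≈ 0.484 rad/s

The coupling torques are internal; angular momentum about the shared axis is conserved.
Moments of inertia: I_A = (168)(0.0939)² = 1.481 kg·m²; I_B = ½(11.7)(0.343)² = 0.6882 kg·m².
Taking A's sense as positive: L = (1.481)(21.5) − (0.6882)(47.8) = -1.050 kg·m²·rad/s.
Combined I = 1.481 + 0.6882 = 2.170 kg·m².
ω_f = L / I = -1.050 / 2.170 = -0.4842 rad/s.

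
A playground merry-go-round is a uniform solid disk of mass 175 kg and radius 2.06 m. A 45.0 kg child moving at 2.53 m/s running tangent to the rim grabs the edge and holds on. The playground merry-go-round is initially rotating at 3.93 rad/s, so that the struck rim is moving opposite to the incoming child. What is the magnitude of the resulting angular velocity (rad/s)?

|ω_f| ≈ 2.18 rad/s

The axle reaction passes through the axle and exerts no torque about it; angular momentum about the axle is conserved through the impact.
I_p = ½(175)(2.06)² = 371.3 kg·m². Taking the sense of the child's angular momentum as positive, L_{child} = m v R = (45.0)(2.53)(2.06) = 234.5 kg·m²/s.
L_i = −I_p ω_p + m v R = −(371.3)(3.93) + 234.5 = -1225 kg·m²/s.
After sticking, I_f = I_p + m R² = 371.3 + (45.0)(2.06)² = 562.3 kg·m².
ω_f = L_i / I_f = -1225 / 562.3 = -2.178 rad/s.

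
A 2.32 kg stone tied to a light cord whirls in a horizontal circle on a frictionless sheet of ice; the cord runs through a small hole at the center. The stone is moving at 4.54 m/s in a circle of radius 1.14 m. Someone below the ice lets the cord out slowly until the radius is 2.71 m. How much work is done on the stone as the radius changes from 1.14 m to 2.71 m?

Central (radial) force ⇒ zero torque about the center ⇒ m v r is constant.
v₂ = v₁ r₁ / r₂ = (4.54)(1.14) / (2.71) = 1.910 m/s.
W = ΔKE = ½m(v₂² − v₁²) = -19.68 J.

W ≈ -19.7 J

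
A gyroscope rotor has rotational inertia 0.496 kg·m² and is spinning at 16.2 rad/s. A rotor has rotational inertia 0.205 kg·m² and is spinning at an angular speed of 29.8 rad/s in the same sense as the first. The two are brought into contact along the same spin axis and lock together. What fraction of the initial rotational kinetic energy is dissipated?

The coupling torques are internal; angular momentum about the shared axis is conserved.
Taking A's sense as positive: L = (0.4960)(16.2) + (0.2050)(29.8) = 14.14 kg·m²·rad/s.
Combined I = 0.4960 + 0.2050 = 0.7010 kg·m².
ω_f = L / I = 14.14 / 0.7010 = 20.18 rad/s.
KE_i = ½ΣIω² = 156.1 J; KE_f = ½(0.7010)(20.18)² = 142.7 J.
Fraction dissipated = (KE_i − KE_f)/KE_i = 0.08593.

fraction ≈ 0.0859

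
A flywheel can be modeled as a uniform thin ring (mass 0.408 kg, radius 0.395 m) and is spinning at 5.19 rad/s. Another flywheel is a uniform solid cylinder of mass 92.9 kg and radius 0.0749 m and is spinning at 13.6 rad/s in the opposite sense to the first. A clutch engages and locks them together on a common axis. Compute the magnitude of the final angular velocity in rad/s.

|ω_f| ≈ 9.91 rad/s

The coupling torques are internal; angular momentum about the shared axis is conserved.
Moments of inertia: I_A = (0.408)(0.395)² = 0.06366 kg·m²; I_B = ½(92.9)(0.0749)² = 0.2606 kg·m².
Taking A's sense as positive: L = (0.06366)(5.19) − (0.2606)(13.6) = -3.214 kg·m²·rad/s.
Combined I = 0.06366 + 0.2606 = 0.3242 kg·m².
ω_f = L / I = -3.214 / 0.3242 = -9.911 rad/s.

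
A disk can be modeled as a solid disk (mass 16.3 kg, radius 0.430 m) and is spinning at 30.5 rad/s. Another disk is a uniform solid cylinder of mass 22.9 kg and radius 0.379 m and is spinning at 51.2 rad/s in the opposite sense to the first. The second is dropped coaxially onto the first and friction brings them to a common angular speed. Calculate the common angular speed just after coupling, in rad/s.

No external torque acts about the common axis, so total angular momentum is conserved.
Moments of inertia: I_A = ½(16.3)(0.430)² = 1.507 kg·m²; I_B = ½(22.9)(0.379)² = 1.645 kg·m².
Taking A's sense as positive: L = (1.507)(30.5) − (1.645)(51.2) = -38.25 kg·m²·rad/s.
Combined I = 1.507 + 1.645 = 3.152 kg·m².
ω_f = L / I = -38.25 / 3.152 = -12.14 rad/s.

|ω_f| ≈ 12.1 rad/s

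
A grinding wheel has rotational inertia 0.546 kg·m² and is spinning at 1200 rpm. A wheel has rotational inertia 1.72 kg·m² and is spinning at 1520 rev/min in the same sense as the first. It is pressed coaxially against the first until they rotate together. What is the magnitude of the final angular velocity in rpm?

The coupling torques are internal; angular momentum about the shared axis is conserved.
Taking A's sense as positive: L = (0.5460)(1200) + (1.720)(1520) = 3270 kg·m²·rpm.
Combined I = 0.5460 + 1.720 = 2.266 kg·m².
ω_f = L / I = 3270 / 2.266 = 1443 rpm.

|ω_f| ≈ 1440 rpm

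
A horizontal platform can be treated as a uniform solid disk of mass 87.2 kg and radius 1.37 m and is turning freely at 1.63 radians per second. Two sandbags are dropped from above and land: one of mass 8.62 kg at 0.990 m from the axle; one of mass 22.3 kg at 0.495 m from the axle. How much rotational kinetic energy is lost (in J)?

The added mass arrives with no angular momentum about the axle, and any external torque about the axle is negligible, so the system's angular momentum is conserved.
I_p = ½(87.2)(1.37)² = 81.83 kg·m².
Added inertia Σmr² = (8.62)(0.990)² + (22.3)(0.495)² = 13.91 kg·m²; I_f = 81.83 + 13.91 = 95.75 kg·m².
ω_f = I_p ω_i / I_f = (81.83)(1.63) / 95.75 = 1.393 rad/s.
KE_i = ½(81.83)(1.630 rad/s)² = 108.7 J; KE_f = ½(95.75)(1.393)² = 92.91 J.

energy lost ≈ 15.8 J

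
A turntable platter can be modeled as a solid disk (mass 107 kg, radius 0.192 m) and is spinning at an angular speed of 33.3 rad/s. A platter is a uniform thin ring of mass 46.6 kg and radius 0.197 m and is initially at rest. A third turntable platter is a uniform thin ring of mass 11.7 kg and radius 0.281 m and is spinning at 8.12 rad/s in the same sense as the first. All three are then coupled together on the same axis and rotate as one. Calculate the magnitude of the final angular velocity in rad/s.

|ω_f| ≈ 15.6 rad/s

No external torque acts about the common axis, so total angular momentum is conserved.
Moments of inertia: I_A = ½(107)(0.192)² = 1.972 kg·m²; I_B = (46.6)(0.197)² = 1.808 kg·m²; I_C = (11.7)(0.281)² = 0.9238 kg·m².
Taking A's sense as positive: L = (1.972)(33.3) + (0.9238)(8.12) = 73.18 kg·m²·rad/s.
Combined I = 1.972 + 1.808 + 0.9238 = 4.705 kg·m².
ω_f = L / I = 73.18 / 4.705 = 15.55 rad/s.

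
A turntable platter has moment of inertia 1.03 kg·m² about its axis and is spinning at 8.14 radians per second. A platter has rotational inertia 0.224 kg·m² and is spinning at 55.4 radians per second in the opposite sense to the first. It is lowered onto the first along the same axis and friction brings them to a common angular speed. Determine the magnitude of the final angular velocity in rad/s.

The coupling torques are internal; angular momentum about the shared axis is conserved.
Taking A's sense as positive: L = (1.030)(8.14) − (0.2240)(55.4) = -4.025 kg·m²·rad/s.
Combined I = 1.030 + 0.2240 = 1.254 kg·m².
ω_f = L / I = -4.025 / 1.254 = -3.210 rad/s.

|ω_f| ≈ 3.21 rad/s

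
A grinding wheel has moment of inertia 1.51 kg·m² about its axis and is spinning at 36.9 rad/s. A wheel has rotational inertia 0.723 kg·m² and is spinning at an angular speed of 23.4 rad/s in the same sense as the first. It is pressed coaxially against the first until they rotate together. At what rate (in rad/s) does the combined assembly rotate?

The coupling torques are internal; angular momentum about the shared axis is conserved.
Taking A's sense as positive: L = (1.510)(36.9) + (0.7230)(23.4) = 72.64 kg·m²·rad/s.
Combined I = 1.510 + 0.7230 = 2.233 kg·m².
ω_f = L / I = 72.64 / 2.233 = 32.53 rad/s.

|ω_f| ≈ 32.5 rad/s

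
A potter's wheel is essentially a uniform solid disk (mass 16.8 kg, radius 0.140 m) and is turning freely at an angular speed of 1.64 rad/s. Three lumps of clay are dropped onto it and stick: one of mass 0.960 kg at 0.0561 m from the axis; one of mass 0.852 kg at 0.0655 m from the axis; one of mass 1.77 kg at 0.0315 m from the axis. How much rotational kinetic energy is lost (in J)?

energy lost ≈ 0.0108 J

The added mass arrives with no angular momentum about the axis, and any external torque about the axis is negligible, so the system's angular momentum is conserved.
I_p = ½(16.8)(0.140)² = 0.1646 kg·m².
Added inertia Σmr² = (0.960)(0.0561)² + (0.852)(0.0655)² + (1.77)(0.0315)² = 0.008433 kg·m²; I_f = 0.1646 + 0.008433 = 0.1731 kg·m².
ω_f = I_p ω_i / I_f = (0.1646)(1.64) / 0.1731 = 1.560 rad/s.
KE_i = ½(0.1646)(1.640 rad/s)² = 0.2214 J; KE_f = ½(0.1731)(1.560)² = 0.2106 J.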